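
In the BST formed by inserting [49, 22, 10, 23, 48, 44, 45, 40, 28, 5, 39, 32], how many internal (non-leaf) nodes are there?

Tree built from: [49, 22, 10, 23, 48, 44, 45, 40, 28, 5, 39, 32]
Tree (level-order array): [49, 22, None, 10, 23, 5, None, None, 48, None, None, 44, None, 40, 45, 28, None, None, None, None, 39, 32]
Rule: An internal node has at least one child.
Per-node child counts:
  node 49: 1 child(ren)
  node 22: 2 child(ren)
  node 10: 1 child(ren)
  node 5: 0 child(ren)
  node 23: 1 child(ren)
  node 48: 1 child(ren)
  node 44: 2 child(ren)
  node 40: 1 child(ren)
  node 28: 1 child(ren)
  node 39: 1 child(ren)
  node 32: 0 child(ren)
  node 45: 0 child(ren)
Matching nodes: [49, 22, 10, 23, 48, 44, 40, 28, 39]
Count of internal (non-leaf) nodes: 9


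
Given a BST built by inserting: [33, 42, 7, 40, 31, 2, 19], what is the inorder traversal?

Tree insertion order: [33, 42, 7, 40, 31, 2, 19]
Tree (level-order array): [33, 7, 42, 2, 31, 40, None, None, None, 19]
Inorder traversal: [2, 7, 19, 31, 33, 40, 42]


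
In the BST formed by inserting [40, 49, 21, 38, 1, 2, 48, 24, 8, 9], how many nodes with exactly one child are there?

Tree built from: [40, 49, 21, 38, 1, 2, 48, 24, 8, 9]
Tree (level-order array): [40, 21, 49, 1, 38, 48, None, None, 2, 24, None, None, None, None, 8, None, None, None, 9]
Rule: These are nodes with exactly 1 non-null child.
Per-node child counts:
  node 40: 2 child(ren)
  node 21: 2 child(ren)
  node 1: 1 child(ren)
  node 2: 1 child(ren)
  node 8: 1 child(ren)
  node 9: 0 child(ren)
  node 38: 1 child(ren)
  node 24: 0 child(ren)
  node 49: 1 child(ren)
  node 48: 0 child(ren)
Matching nodes: [1, 2, 8, 38, 49]
Count of nodes with exactly one child: 5


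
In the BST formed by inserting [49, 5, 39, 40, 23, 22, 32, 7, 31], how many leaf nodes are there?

Tree built from: [49, 5, 39, 40, 23, 22, 32, 7, 31]
Tree (level-order array): [49, 5, None, None, 39, 23, 40, 22, 32, None, None, 7, None, 31]
Rule: A leaf has 0 children.
Per-node child counts:
  node 49: 1 child(ren)
  node 5: 1 child(ren)
  node 39: 2 child(ren)
  node 23: 2 child(ren)
  node 22: 1 child(ren)
  node 7: 0 child(ren)
  node 32: 1 child(ren)
  node 31: 0 child(ren)
  node 40: 0 child(ren)
Matching nodes: [7, 31, 40]
Count of leaf nodes: 3


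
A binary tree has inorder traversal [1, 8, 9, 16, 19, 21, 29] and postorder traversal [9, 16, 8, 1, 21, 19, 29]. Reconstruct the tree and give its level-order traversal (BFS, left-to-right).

Inorder:   [1, 8, 9, 16, 19, 21, 29]
Postorder: [9, 16, 8, 1, 21, 19, 29]
Algorithm: postorder visits root last, so walk postorder right-to-left;
each value is the root of the current inorder slice — split it at that
value, recurse on the right subtree first, then the left.
Recursive splits:
  root=29; inorder splits into left=[1, 8, 9, 16, 19, 21], right=[]
  root=19; inorder splits into left=[1, 8, 9, 16], right=[21]
  root=21; inorder splits into left=[], right=[]
  root=1; inorder splits into left=[], right=[8, 9, 16]
  root=8; inorder splits into left=[], right=[9, 16]
  root=16; inorder splits into left=[9], right=[]
  root=9; inorder splits into left=[], right=[]
Reconstructed level-order: [29, 19, 1, 21, 8, 16, 9]


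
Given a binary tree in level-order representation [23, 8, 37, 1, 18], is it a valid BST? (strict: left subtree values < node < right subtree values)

Level-order array: [23, 8, 37, 1, 18]
Validate using subtree bounds (lo, hi): at each node, require lo < value < hi,
then recurse left with hi=value and right with lo=value.
Preorder trace (stopping at first violation):
  at node 23 with bounds (-inf, +inf): OK
  at node 8 with bounds (-inf, 23): OK
  at node 1 with bounds (-inf, 8): OK
  at node 18 with bounds (8, 23): OK
  at node 37 with bounds (23, +inf): OK
No violation found at any node.
Result: Valid BST


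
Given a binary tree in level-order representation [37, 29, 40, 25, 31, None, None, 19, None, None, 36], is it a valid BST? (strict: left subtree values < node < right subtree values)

Level-order array: [37, 29, 40, 25, 31, None, None, 19, None, None, 36]
Validate using subtree bounds (lo, hi): at each node, require lo < value < hi,
then recurse left with hi=value and right with lo=value.
Preorder trace (stopping at first violation):
  at node 37 with bounds (-inf, +inf): OK
  at node 29 with bounds (-inf, 37): OK
  at node 25 with bounds (-inf, 29): OK
  at node 19 with bounds (-inf, 25): OK
  at node 31 with bounds (29, 37): OK
  at node 36 with bounds (31, 37): OK
  at node 40 with bounds (37, +inf): OK
No violation found at any node.
Result: Valid BST


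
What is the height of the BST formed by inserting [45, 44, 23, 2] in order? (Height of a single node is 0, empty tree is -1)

Insertion order: [45, 44, 23, 2]
Tree (level-order array): [45, 44, None, 23, None, 2]
Compute height bottom-up (empty subtree = -1):
  height(2) = 1 + max(-1, -1) = 0
  height(23) = 1 + max(0, -1) = 1
  height(44) = 1 + max(1, -1) = 2
  height(45) = 1 + max(2, -1) = 3
Height = 3


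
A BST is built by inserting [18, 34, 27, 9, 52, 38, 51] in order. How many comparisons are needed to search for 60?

Search path for 60: 18 -> 34 -> 52
Found: False
Comparisons: 3


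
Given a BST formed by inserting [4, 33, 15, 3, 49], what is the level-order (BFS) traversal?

Tree insertion order: [4, 33, 15, 3, 49]
Tree (level-order array): [4, 3, 33, None, None, 15, 49]
BFS from the root, enqueuing left then right child of each popped node:
  queue [4] -> pop 4, enqueue [3, 33], visited so far: [4]
  queue [3, 33] -> pop 3, enqueue [none], visited so far: [4, 3]
  queue [33] -> pop 33, enqueue [15, 49], visited so far: [4, 3, 33]
  queue [15, 49] -> pop 15, enqueue [none], visited so far: [4, 3, 33, 15]
  queue [49] -> pop 49, enqueue [none], visited so far: [4, 3, 33, 15, 49]
Result: [4, 3, 33, 15, 49]


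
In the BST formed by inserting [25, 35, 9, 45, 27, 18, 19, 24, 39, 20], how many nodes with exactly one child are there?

Tree built from: [25, 35, 9, 45, 27, 18, 19, 24, 39, 20]
Tree (level-order array): [25, 9, 35, None, 18, 27, 45, None, 19, None, None, 39, None, None, 24, None, None, 20]
Rule: These are nodes with exactly 1 non-null child.
Per-node child counts:
  node 25: 2 child(ren)
  node 9: 1 child(ren)
  node 18: 1 child(ren)
  node 19: 1 child(ren)
  node 24: 1 child(ren)
  node 20: 0 child(ren)
  node 35: 2 child(ren)
  node 27: 0 child(ren)
  node 45: 1 child(ren)
  node 39: 0 child(ren)
Matching nodes: [9, 18, 19, 24, 45]
Count of nodes with exactly one child: 5


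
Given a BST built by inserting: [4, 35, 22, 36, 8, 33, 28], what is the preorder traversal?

Tree insertion order: [4, 35, 22, 36, 8, 33, 28]
Tree (level-order array): [4, None, 35, 22, 36, 8, 33, None, None, None, None, 28]
Preorder traversal: [4, 35, 22, 8, 33, 28, 36]


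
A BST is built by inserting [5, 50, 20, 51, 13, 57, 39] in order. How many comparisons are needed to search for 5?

Search path for 5: 5
Found: True
Comparisons: 1


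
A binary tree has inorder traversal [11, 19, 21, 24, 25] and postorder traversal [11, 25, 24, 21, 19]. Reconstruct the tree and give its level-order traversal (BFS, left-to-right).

Inorder:   [11, 19, 21, 24, 25]
Postorder: [11, 25, 24, 21, 19]
Algorithm: postorder visits root last, so walk postorder right-to-left;
each value is the root of the current inorder slice — split it at that
value, recurse on the right subtree first, then the left.
Recursive splits:
  root=19; inorder splits into left=[11], right=[21, 24, 25]
  root=21; inorder splits into left=[], right=[24, 25]
  root=24; inorder splits into left=[], right=[25]
  root=25; inorder splits into left=[], right=[]
  root=11; inorder splits into left=[], right=[]
Reconstructed level-order: [19, 11, 21, 24, 25]


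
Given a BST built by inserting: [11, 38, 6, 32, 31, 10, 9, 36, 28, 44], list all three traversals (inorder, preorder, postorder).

Tree insertion order: [11, 38, 6, 32, 31, 10, 9, 36, 28, 44]
Tree (level-order array): [11, 6, 38, None, 10, 32, 44, 9, None, 31, 36, None, None, None, None, 28]
Inorder (L, root, R): [6, 9, 10, 11, 28, 31, 32, 36, 38, 44]
Preorder (root, L, R): [11, 6, 10, 9, 38, 32, 31, 28, 36, 44]
Postorder (L, R, root): [9, 10, 6, 28, 31, 36, 32, 44, 38, 11]


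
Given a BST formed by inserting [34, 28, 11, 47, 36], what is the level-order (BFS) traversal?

Tree insertion order: [34, 28, 11, 47, 36]
Tree (level-order array): [34, 28, 47, 11, None, 36]
BFS from the root, enqueuing left then right child of each popped node:
  queue [34] -> pop 34, enqueue [28, 47], visited so far: [34]
  queue [28, 47] -> pop 28, enqueue [11], visited so far: [34, 28]
  queue [47, 11] -> pop 47, enqueue [36], visited so far: [34, 28, 47]
  queue [11, 36] -> pop 11, enqueue [none], visited so far: [34, 28, 47, 11]
  queue [36] -> pop 36, enqueue [none], visited so far: [34, 28, 47, 11, 36]
Result: [34, 28, 47, 11, 36]


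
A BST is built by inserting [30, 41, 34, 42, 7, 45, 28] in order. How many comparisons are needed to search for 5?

Search path for 5: 30 -> 7
Found: False
Comparisons: 2


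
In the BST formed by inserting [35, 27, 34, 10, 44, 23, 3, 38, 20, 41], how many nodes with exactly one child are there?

Tree built from: [35, 27, 34, 10, 44, 23, 3, 38, 20, 41]
Tree (level-order array): [35, 27, 44, 10, 34, 38, None, 3, 23, None, None, None, 41, None, None, 20]
Rule: These are nodes with exactly 1 non-null child.
Per-node child counts:
  node 35: 2 child(ren)
  node 27: 2 child(ren)
  node 10: 2 child(ren)
  node 3: 0 child(ren)
  node 23: 1 child(ren)
  node 20: 0 child(ren)
  node 34: 0 child(ren)
  node 44: 1 child(ren)
  node 38: 1 child(ren)
  node 41: 0 child(ren)
Matching nodes: [23, 44, 38]
Count of nodes with exactly one child: 3


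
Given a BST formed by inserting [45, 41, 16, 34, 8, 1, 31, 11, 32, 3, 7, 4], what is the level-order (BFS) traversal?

Tree insertion order: [45, 41, 16, 34, 8, 1, 31, 11, 32, 3, 7, 4]
Tree (level-order array): [45, 41, None, 16, None, 8, 34, 1, 11, 31, None, None, 3, None, None, None, 32, None, 7, None, None, 4]
BFS from the root, enqueuing left then right child of each popped node:
  queue [45] -> pop 45, enqueue [41], visited so far: [45]
  queue [41] -> pop 41, enqueue [16], visited so far: [45, 41]
  queue [16] -> pop 16, enqueue [8, 34], visited so far: [45, 41, 16]
  queue [8, 34] -> pop 8, enqueue [1, 11], visited so far: [45, 41, 16, 8]
  queue [34, 1, 11] -> pop 34, enqueue [31], visited so far: [45, 41, 16, 8, 34]
  queue [1, 11, 31] -> pop 1, enqueue [3], visited so far: [45, 41, 16, 8, 34, 1]
  queue [11, 31, 3] -> pop 11, enqueue [none], visited so far: [45, 41, 16, 8, 34, 1, 11]
  queue [31, 3] -> pop 31, enqueue [32], visited so far: [45, 41, 16, 8, 34, 1, 11, 31]
  queue [3, 32] -> pop 3, enqueue [7], visited so far: [45, 41, 16, 8, 34, 1, 11, 31, 3]
  queue [32, 7] -> pop 32, enqueue [none], visited so far: [45, 41, 16, 8, 34, 1, 11, 31, 3, 32]
  queue [7] -> pop 7, enqueue [4], visited so far: [45, 41, 16, 8, 34, 1, 11, 31, 3, 32, 7]
  queue [4] -> pop 4, enqueue [none], visited so far: [45, 41, 16, 8, 34, 1, 11, 31, 3, 32, 7, 4]
Result: [45, 41, 16, 8, 34, 1, 11, 31, 3, 32, 7, 4]


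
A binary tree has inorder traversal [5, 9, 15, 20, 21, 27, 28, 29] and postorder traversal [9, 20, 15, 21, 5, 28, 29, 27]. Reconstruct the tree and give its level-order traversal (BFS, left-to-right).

Inorder:   [5, 9, 15, 20, 21, 27, 28, 29]
Postorder: [9, 20, 15, 21, 5, 28, 29, 27]
Algorithm: postorder visits root last, so walk postorder right-to-left;
each value is the root of the current inorder slice — split it at that
value, recurse on the right subtree first, then the left.
Recursive splits:
  root=27; inorder splits into left=[5, 9, 15, 20, 21], right=[28, 29]
  root=29; inorder splits into left=[28], right=[]
  root=28; inorder splits into left=[], right=[]
  root=5; inorder splits into left=[], right=[9, 15, 20, 21]
  root=21; inorder splits into left=[9, 15, 20], right=[]
  root=15; inorder splits into left=[9], right=[20]
  root=20; inorder splits into left=[], right=[]
  root=9; inorder splits into left=[], right=[]
Reconstructed level-order: [27, 5, 29, 21, 28, 15, 9, 20]


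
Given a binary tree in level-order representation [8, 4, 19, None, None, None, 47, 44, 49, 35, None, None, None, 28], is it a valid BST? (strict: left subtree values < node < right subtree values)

Level-order array: [8, 4, 19, None, None, None, 47, 44, 49, 35, None, None, None, 28]
Validate using subtree bounds (lo, hi): at each node, require lo < value < hi,
then recurse left with hi=value and right with lo=value.
Preorder trace (stopping at first violation):
  at node 8 with bounds (-inf, +inf): OK
  at node 4 with bounds (-inf, 8): OK
  at node 19 with bounds (8, +inf): OK
  at node 47 with bounds (19, +inf): OK
  at node 44 with bounds (19, 47): OK
  at node 35 with bounds (19, 44): OK
  at node 28 with bounds (19, 35): OK
  at node 49 with bounds (47, +inf): OK
No violation found at any node.
Result: Valid BST


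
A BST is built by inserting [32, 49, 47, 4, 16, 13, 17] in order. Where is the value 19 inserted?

Starting tree (level order): [32, 4, 49, None, 16, 47, None, 13, 17]
Insertion path: 32 -> 4 -> 16 -> 17
Result: insert 19 as right child of 17
Final tree (level order): [32, 4, 49, None, 16, 47, None, 13, 17, None, None, None, None, None, 19]


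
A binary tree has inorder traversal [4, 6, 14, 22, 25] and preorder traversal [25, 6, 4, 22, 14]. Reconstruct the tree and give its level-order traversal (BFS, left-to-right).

Inorder:  [4, 6, 14, 22, 25]
Preorder: [25, 6, 4, 22, 14]
Algorithm: preorder visits root first, so consume preorder in order;
for each root, split the current inorder slice at that value into
left-subtree inorder and right-subtree inorder, then recurse.
Recursive splits:
  root=25; inorder splits into left=[4, 6, 14, 22], right=[]
  root=6; inorder splits into left=[4], right=[14, 22]
  root=4; inorder splits into left=[], right=[]
  root=22; inorder splits into left=[14], right=[]
  root=14; inorder splits into left=[], right=[]
Reconstructed level-order: [25, 6, 4, 22, 14]


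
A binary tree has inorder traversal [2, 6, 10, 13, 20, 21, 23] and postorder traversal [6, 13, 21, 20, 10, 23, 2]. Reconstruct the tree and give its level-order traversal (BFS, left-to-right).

Inorder:   [2, 6, 10, 13, 20, 21, 23]
Postorder: [6, 13, 21, 20, 10, 23, 2]
Algorithm: postorder visits root last, so walk postorder right-to-left;
each value is the root of the current inorder slice — split it at that
value, recurse on the right subtree first, then the left.
Recursive splits:
  root=2; inorder splits into left=[], right=[6, 10, 13, 20, 21, 23]
  root=23; inorder splits into left=[6, 10, 13, 20, 21], right=[]
  root=10; inorder splits into left=[6], right=[13, 20, 21]
  root=20; inorder splits into left=[13], right=[21]
  root=21; inorder splits into left=[], right=[]
  root=13; inorder splits into left=[], right=[]
  root=6; inorder splits into left=[], right=[]
Reconstructed level-order: [2, 23, 10, 6, 20, 13, 21]


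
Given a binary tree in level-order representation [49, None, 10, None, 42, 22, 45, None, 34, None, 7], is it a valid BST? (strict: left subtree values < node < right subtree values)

Level-order array: [49, None, 10, None, 42, 22, 45, None, 34, None, 7]
Validate using subtree bounds (lo, hi): at each node, require lo < value < hi,
then recurse left with hi=value and right with lo=value.
Preorder trace (stopping at first violation):
  at node 49 with bounds (-inf, +inf): OK
  at node 10 with bounds (49, +inf): VIOLATION
Node 10 violates its bound: not (49 < 10 < +inf).
Result: Not a valid BST


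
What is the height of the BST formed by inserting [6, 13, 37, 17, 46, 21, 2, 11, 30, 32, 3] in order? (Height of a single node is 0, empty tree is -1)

Insertion order: [6, 13, 37, 17, 46, 21, 2, 11, 30, 32, 3]
Tree (level-order array): [6, 2, 13, None, 3, 11, 37, None, None, None, None, 17, 46, None, 21, None, None, None, 30, None, 32]
Compute height bottom-up (empty subtree = -1):
  height(3) = 1 + max(-1, -1) = 0
  height(2) = 1 + max(-1, 0) = 1
  height(11) = 1 + max(-1, -1) = 0
  height(32) = 1 + max(-1, -1) = 0
  height(30) = 1 + max(-1, 0) = 1
  height(21) = 1 + max(-1, 1) = 2
  height(17) = 1 + max(-1, 2) = 3
  height(46) = 1 + max(-1, -1) = 0
  height(37) = 1 + max(3, 0) = 4
  height(13) = 1 + max(0, 4) = 5
  height(6) = 1 + max(1, 5) = 6
Height = 6


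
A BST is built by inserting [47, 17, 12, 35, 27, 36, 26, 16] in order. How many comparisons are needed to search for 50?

Search path for 50: 47
Found: False
Comparisons: 1


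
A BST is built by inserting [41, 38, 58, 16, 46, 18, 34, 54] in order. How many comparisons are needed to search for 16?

Search path for 16: 41 -> 38 -> 16
Found: True
Comparisons: 3


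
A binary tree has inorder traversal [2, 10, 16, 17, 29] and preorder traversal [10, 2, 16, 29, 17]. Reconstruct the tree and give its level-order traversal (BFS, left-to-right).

Inorder:  [2, 10, 16, 17, 29]
Preorder: [10, 2, 16, 29, 17]
Algorithm: preorder visits root first, so consume preorder in order;
for each root, split the current inorder slice at that value into
left-subtree inorder and right-subtree inorder, then recurse.
Recursive splits:
  root=10; inorder splits into left=[2], right=[16, 17, 29]
  root=2; inorder splits into left=[], right=[]
  root=16; inorder splits into left=[], right=[17, 29]
  root=29; inorder splits into left=[17], right=[]
  root=17; inorder splits into left=[], right=[]
Reconstructed level-order: [10, 2, 16, 29, 17]


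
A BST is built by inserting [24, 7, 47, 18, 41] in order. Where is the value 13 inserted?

Starting tree (level order): [24, 7, 47, None, 18, 41]
Insertion path: 24 -> 7 -> 18
Result: insert 13 as left child of 18
Final tree (level order): [24, 7, 47, None, 18, 41, None, 13]


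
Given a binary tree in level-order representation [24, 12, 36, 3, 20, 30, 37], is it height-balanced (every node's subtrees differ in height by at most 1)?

Tree (level-order array): [24, 12, 36, 3, 20, 30, 37]
Definition: a tree is height-balanced if, at every node, |h(left) - h(right)| <= 1 (empty subtree has height -1).
Bottom-up per-node check:
  node 3: h_left=-1, h_right=-1, diff=0 [OK], height=0
  node 20: h_left=-1, h_right=-1, diff=0 [OK], height=0
  node 12: h_left=0, h_right=0, diff=0 [OK], height=1
  node 30: h_left=-1, h_right=-1, diff=0 [OK], height=0
  node 37: h_left=-1, h_right=-1, diff=0 [OK], height=0
  node 36: h_left=0, h_right=0, diff=0 [OK], height=1
  node 24: h_left=1, h_right=1, diff=0 [OK], height=2
All nodes satisfy the balance condition.
Result: Balanced


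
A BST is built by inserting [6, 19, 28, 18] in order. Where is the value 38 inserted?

Starting tree (level order): [6, None, 19, 18, 28]
Insertion path: 6 -> 19 -> 28
Result: insert 38 as right child of 28
Final tree (level order): [6, None, 19, 18, 28, None, None, None, 38]


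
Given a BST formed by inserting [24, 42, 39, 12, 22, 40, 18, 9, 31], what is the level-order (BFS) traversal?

Tree insertion order: [24, 42, 39, 12, 22, 40, 18, 9, 31]
Tree (level-order array): [24, 12, 42, 9, 22, 39, None, None, None, 18, None, 31, 40]
BFS from the root, enqueuing left then right child of each popped node:
  queue [24] -> pop 24, enqueue [12, 42], visited so far: [24]
  queue [12, 42] -> pop 12, enqueue [9, 22], visited so far: [24, 12]
  queue [42, 9, 22] -> pop 42, enqueue [39], visited so far: [24, 12, 42]
  queue [9, 22, 39] -> pop 9, enqueue [none], visited so far: [24, 12, 42, 9]
  queue [22, 39] -> pop 22, enqueue [18], visited so far: [24, 12, 42, 9, 22]
  queue [39, 18] -> pop 39, enqueue [31, 40], visited so far: [24, 12, 42, 9, 22, 39]
  queue [18, 31, 40] -> pop 18, enqueue [none], visited so far: [24, 12, 42, 9, 22, 39, 18]
  queue [31, 40] -> pop 31, enqueue [none], visited so far: [24, 12, 42, 9, 22, 39, 18, 31]
  queue [40] -> pop 40, enqueue [none], visited so far: [24, 12, 42, 9, 22, 39, 18, 31, 40]
Result: [24, 12, 42, 9, 22, 39, 18, 31, 40]


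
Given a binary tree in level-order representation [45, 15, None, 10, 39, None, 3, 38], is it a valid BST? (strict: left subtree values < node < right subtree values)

Level-order array: [45, 15, None, 10, 39, None, 3, 38]
Validate using subtree bounds (lo, hi): at each node, require lo < value < hi,
then recurse left with hi=value and right with lo=value.
Preorder trace (stopping at first violation):
  at node 45 with bounds (-inf, +inf): OK
  at node 15 with bounds (-inf, 45): OK
  at node 10 with bounds (-inf, 15): OK
  at node 3 with bounds (10, 15): VIOLATION
Node 3 violates its bound: not (10 < 3 < 15).
Result: Not a valid BST


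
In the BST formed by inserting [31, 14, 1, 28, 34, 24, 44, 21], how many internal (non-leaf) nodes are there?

Tree built from: [31, 14, 1, 28, 34, 24, 44, 21]
Tree (level-order array): [31, 14, 34, 1, 28, None, 44, None, None, 24, None, None, None, 21]
Rule: An internal node has at least one child.
Per-node child counts:
  node 31: 2 child(ren)
  node 14: 2 child(ren)
  node 1: 0 child(ren)
  node 28: 1 child(ren)
  node 24: 1 child(ren)
  node 21: 0 child(ren)
  node 34: 1 child(ren)
  node 44: 0 child(ren)
Matching nodes: [31, 14, 28, 24, 34]
Count of internal (non-leaf) nodes: 5


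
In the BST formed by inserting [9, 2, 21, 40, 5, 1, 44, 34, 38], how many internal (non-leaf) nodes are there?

Tree built from: [9, 2, 21, 40, 5, 1, 44, 34, 38]
Tree (level-order array): [9, 2, 21, 1, 5, None, 40, None, None, None, None, 34, 44, None, 38]
Rule: An internal node has at least one child.
Per-node child counts:
  node 9: 2 child(ren)
  node 2: 2 child(ren)
  node 1: 0 child(ren)
  node 5: 0 child(ren)
  node 21: 1 child(ren)
  node 40: 2 child(ren)
  node 34: 1 child(ren)
  node 38: 0 child(ren)
  node 44: 0 child(ren)
Matching nodes: [9, 2, 21, 40, 34]
Count of internal (non-leaf) nodes: 5


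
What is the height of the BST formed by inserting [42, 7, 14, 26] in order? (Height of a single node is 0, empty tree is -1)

Insertion order: [42, 7, 14, 26]
Tree (level-order array): [42, 7, None, None, 14, None, 26]
Compute height bottom-up (empty subtree = -1):
  height(26) = 1 + max(-1, -1) = 0
  height(14) = 1 + max(-1, 0) = 1
  height(7) = 1 + max(-1, 1) = 2
  height(42) = 1 + max(2, -1) = 3
Height = 3


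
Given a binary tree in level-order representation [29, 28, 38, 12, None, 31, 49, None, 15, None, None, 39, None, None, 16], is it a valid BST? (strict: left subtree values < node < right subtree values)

Level-order array: [29, 28, 38, 12, None, 31, 49, None, 15, None, None, 39, None, None, 16]
Validate using subtree bounds (lo, hi): at each node, require lo < value < hi,
then recurse left with hi=value and right with lo=value.
Preorder trace (stopping at first violation):
  at node 29 with bounds (-inf, +inf): OK
  at node 28 with bounds (-inf, 29): OK
  at node 12 with bounds (-inf, 28): OK
  at node 15 with bounds (12, 28): OK
  at node 16 with bounds (15, 28): OK
  at node 38 with bounds (29, +inf): OK
  at node 31 with bounds (29, 38): OK
  at node 49 with bounds (38, +inf): OK
  at node 39 with bounds (38, 49): OK
No violation found at any node.
Result: Valid BST


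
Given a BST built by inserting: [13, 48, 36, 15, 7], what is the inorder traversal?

Tree insertion order: [13, 48, 36, 15, 7]
Tree (level-order array): [13, 7, 48, None, None, 36, None, 15]
Inorder traversal: [7, 13, 15, 36, 48]


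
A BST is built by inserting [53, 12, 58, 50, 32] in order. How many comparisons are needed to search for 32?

Search path for 32: 53 -> 12 -> 50 -> 32
Found: True
Comparisons: 4


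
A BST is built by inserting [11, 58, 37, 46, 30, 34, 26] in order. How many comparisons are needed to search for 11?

Search path for 11: 11
Found: True
Comparisons: 1


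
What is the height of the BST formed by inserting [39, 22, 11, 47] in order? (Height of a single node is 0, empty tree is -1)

Insertion order: [39, 22, 11, 47]
Tree (level-order array): [39, 22, 47, 11]
Compute height bottom-up (empty subtree = -1):
  height(11) = 1 + max(-1, -1) = 0
  height(22) = 1 + max(0, -1) = 1
  height(47) = 1 + max(-1, -1) = 0
  height(39) = 1 + max(1, 0) = 2
Height = 2


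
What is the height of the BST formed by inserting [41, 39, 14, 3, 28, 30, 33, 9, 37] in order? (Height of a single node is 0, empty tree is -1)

Insertion order: [41, 39, 14, 3, 28, 30, 33, 9, 37]
Tree (level-order array): [41, 39, None, 14, None, 3, 28, None, 9, None, 30, None, None, None, 33, None, 37]
Compute height bottom-up (empty subtree = -1):
  height(9) = 1 + max(-1, -1) = 0
  height(3) = 1 + max(-1, 0) = 1
  height(37) = 1 + max(-1, -1) = 0
  height(33) = 1 + max(-1, 0) = 1
  height(30) = 1 + max(-1, 1) = 2
  height(28) = 1 + max(-1, 2) = 3
  height(14) = 1 + max(1, 3) = 4
  height(39) = 1 + max(4, -1) = 5
  height(41) = 1 + max(5, -1) = 6
Height = 6


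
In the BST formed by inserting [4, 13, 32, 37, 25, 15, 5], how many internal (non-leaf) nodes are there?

Tree built from: [4, 13, 32, 37, 25, 15, 5]
Tree (level-order array): [4, None, 13, 5, 32, None, None, 25, 37, 15]
Rule: An internal node has at least one child.
Per-node child counts:
  node 4: 1 child(ren)
  node 13: 2 child(ren)
  node 5: 0 child(ren)
  node 32: 2 child(ren)
  node 25: 1 child(ren)
  node 15: 0 child(ren)
  node 37: 0 child(ren)
Matching nodes: [4, 13, 32, 25]
Count of internal (non-leaf) nodes: 4


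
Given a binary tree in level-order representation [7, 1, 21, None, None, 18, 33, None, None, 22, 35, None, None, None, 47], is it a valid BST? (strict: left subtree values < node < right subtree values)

Level-order array: [7, 1, 21, None, None, 18, 33, None, None, 22, 35, None, None, None, 47]
Validate using subtree bounds (lo, hi): at each node, require lo < value < hi,
then recurse left with hi=value and right with lo=value.
Preorder trace (stopping at first violation):
  at node 7 with bounds (-inf, +inf): OK
  at node 1 with bounds (-inf, 7): OK
  at node 21 with bounds (7, +inf): OK
  at node 18 with bounds (7, 21): OK
  at node 33 with bounds (21, +inf): OK
  at node 22 with bounds (21, 33): OK
  at node 35 with bounds (33, +inf): OK
  at node 47 with bounds (35, +inf): OK
No violation found at any node.
Result: Valid BST


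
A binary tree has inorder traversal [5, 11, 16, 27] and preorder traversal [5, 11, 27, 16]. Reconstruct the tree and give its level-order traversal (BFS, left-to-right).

Inorder:  [5, 11, 16, 27]
Preorder: [5, 11, 27, 16]
Algorithm: preorder visits root first, so consume preorder in order;
for each root, split the current inorder slice at that value into
left-subtree inorder and right-subtree inorder, then recurse.
Recursive splits:
  root=5; inorder splits into left=[], right=[11, 16, 27]
  root=11; inorder splits into left=[], right=[16, 27]
  root=27; inorder splits into left=[16], right=[]
  root=16; inorder splits into left=[], right=[]
Reconstructed level-order: [5, 11, 27, 16]


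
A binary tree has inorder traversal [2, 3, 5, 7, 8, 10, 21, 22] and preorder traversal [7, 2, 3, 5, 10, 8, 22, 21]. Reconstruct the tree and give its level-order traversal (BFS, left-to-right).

Inorder:  [2, 3, 5, 7, 8, 10, 21, 22]
Preorder: [7, 2, 3, 5, 10, 8, 22, 21]
Algorithm: preorder visits root first, so consume preorder in order;
for each root, split the current inorder slice at that value into
left-subtree inorder and right-subtree inorder, then recurse.
Recursive splits:
  root=7; inorder splits into left=[2, 3, 5], right=[8, 10, 21, 22]
  root=2; inorder splits into left=[], right=[3, 5]
  root=3; inorder splits into left=[], right=[5]
  root=5; inorder splits into left=[], right=[]
  root=10; inorder splits into left=[8], right=[21, 22]
  root=8; inorder splits into left=[], right=[]
  root=22; inorder splits into left=[21], right=[]
  root=21; inorder splits into left=[], right=[]
Reconstructed level-order: [7, 2, 10, 3, 8, 22, 5, 21]


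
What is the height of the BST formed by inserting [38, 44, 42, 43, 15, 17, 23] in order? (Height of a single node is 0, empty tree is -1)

Insertion order: [38, 44, 42, 43, 15, 17, 23]
Tree (level-order array): [38, 15, 44, None, 17, 42, None, None, 23, None, 43]
Compute height bottom-up (empty subtree = -1):
  height(23) = 1 + max(-1, -1) = 0
  height(17) = 1 + max(-1, 0) = 1
  height(15) = 1 + max(-1, 1) = 2
  height(43) = 1 + max(-1, -1) = 0
  height(42) = 1 + max(-1, 0) = 1
  height(44) = 1 + max(1, -1) = 2
  height(38) = 1 + max(2, 2) = 3
Height = 3


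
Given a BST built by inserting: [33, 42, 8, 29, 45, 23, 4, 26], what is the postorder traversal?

Tree insertion order: [33, 42, 8, 29, 45, 23, 4, 26]
Tree (level-order array): [33, 8, 42, 4, 29, None, 45, None, None, 23, None, None, None, None, 26]
Postorder traversal: [4, 26, 23, 29, 8, 45, 42, 33]


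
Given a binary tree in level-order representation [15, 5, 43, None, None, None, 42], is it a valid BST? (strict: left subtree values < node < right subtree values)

Level-order array: [15, 5, 43, None, None, None, 42]
Validate using subtree bounds (lo, hi): at each node, require lo < value < hi,
then recurse left with hi=value and right with lo=value.
Preorder trace (stopping at first violation):
  at node 15 with bounds (-inf, +inf): OK
  at node 5 with bounds (-inf, 15): OK
  at node 43 with bounds (15, +inf): OK
  at node 42 with bounds (43, +inf): VIOLATION
Node 42 violates its bound: not (43 < 42 < +inf).
Result: Not a valid BST


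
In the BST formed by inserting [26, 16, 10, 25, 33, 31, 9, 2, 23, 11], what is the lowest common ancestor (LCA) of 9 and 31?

Tree insertion order: [26, 16, 10, 25, 33, 31, 9, 2, 23, 11]
Tree (level-order array): [26, 16, 33, 10, 25, 31, None, 9, 11, 23, None, None, None, 2]
In a BST, the LCA of p=9, q=31 is the first node v on the
root-to-leaf path with p <= v <= q (go left if both < v, right if both > v).
Walk from root:
  at 26: 9 <= 26 <= 31, this is the LCA
LCA = 26


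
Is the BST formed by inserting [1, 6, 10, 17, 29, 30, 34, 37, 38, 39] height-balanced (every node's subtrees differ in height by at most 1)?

Tree (level-order array): [1, None, 6, None, 10, None, 17, None, 29, None, 30, None, 34, None, 37, None, 38, None, 39]
Definition: a tree is height-balanced if, at every node, |h(left) - h(right)| <= 1 (empty subtree has height -1).
Bottom-up per-node check:
  node 39: h_left=-1, h_right=-1, diff=0 [OK], height=0
  node 38: h_left=-1, h_right=0, diff=1 [OK], height=1
  node 37: h_left=-1, h_right=1, diff=2 [FAIL (|-1-1|=2 > 1)], height=2
  node 34: h_left=-1, h_right=2, diff=3 [FAIL (|-1-2|=3 > 1)], height=3
  node 30: h_left=-1, h_right=3, diff=4 [FAIL (|-1-3|=4 > 1)], height=4
  node 29: h_left=-1, h_right=4, diff=5 [FAIL (|-1-4|=5 > 1)], height=5
  node 17: h_left=-1, h_right=5, diff=6 [FAIL (|-1-5|=6 > 1)], height=6
  node 10: h_left=-1, h_right=6, diff=7 [FAIL (|-1-6|=7 > 1)], height=7
  node 6: h_left=-1, h_right=7, diff=8 [FAIL (|-1-7|=8 > 1)], height=8
  node 1: h_left=-1, h_right=8, diff=9 [FAIL (|-1-8|=9 > 1)], height=9
Node 37 violates the condition: |-1 - 1| = 2 > 1.
Result: Not balanced


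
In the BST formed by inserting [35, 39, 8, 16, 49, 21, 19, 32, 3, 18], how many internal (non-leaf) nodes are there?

Tree built from: [35, 39, 8, 16, 49, 21, 19, 32, 3, 18]
Tree (level-order array): [35, 8, 39, 3, 16, None, 49, None, None, None, 21, None, None, 19, 32, 18]
Rule: An internal node has at least one child.
Per-node child counts:
  node 35: 2 child(ren)
  node 8: 2 child(ren)
  node 3: 0 child(ren)
  node 16: 1 child(ren)
  node 21: 2 child(ren)
  node 19: 1 child(ren)
  node 18: 0 child(ren)
  node 32: 0 child(ren)
  node 39: 1 child(ren)
  node 49: 0 child(ren)
Matching nodes: [35, 8, 16, 21, 19, 39]
Count of internal (non-leaf) nodes: 6


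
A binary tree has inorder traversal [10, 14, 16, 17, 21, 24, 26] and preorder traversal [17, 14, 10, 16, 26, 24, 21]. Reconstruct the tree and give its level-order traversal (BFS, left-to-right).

Inorder:  [10, 14, 16, 17, 21, 24, 26]
Preorder: [17, 14, 10, 16, 26, 24, 21]
Algorithm: preorder visits root first, so consume preorder in order;
for each root, split the current inorder slice at that value into
left-subtree inorder and right-subtree inorder, then recurse.
Recursive splits:
  root=17; inorder splits into left=[10, 14, 16], right=[21, 24, 26]
  root=14; inorder splits into left=[10], right=[16]
  root=10; inorder splits into left=[], right=[]
  root=16; inorder splits into left=[], right=[]
  root=26; inorder splits into left=[21, 24], right=[]
  root=24; inorder splits into left=[21], right=[]
  root=21; inorder splits into left=[], right=[]
Reconstructed level-order: [17, 14, 26, 10, 16, 24, 21]


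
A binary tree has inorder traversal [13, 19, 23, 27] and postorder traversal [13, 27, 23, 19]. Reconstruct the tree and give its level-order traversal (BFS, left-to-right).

Inorder:   [13, 19, 23, 27]
Postorder: [13, 27, 23, 19]
Algorithm: postorder visits root last, so walk postorder right-to-left;
each value is the root of the current inorder slice — split it at that
value, recurse on the right subtree first, then the left.
Recursive splits:
  root=19; inorder splits into left=[13], right=[23, 27]
  root=23; inorder splits into left=[], right=[27]
  root=27; inorder splits into left=[], right=[]
  root=13; inorder splits into left=[], right=[]
Reconstructed level-order: [19, 13, 23, 27]


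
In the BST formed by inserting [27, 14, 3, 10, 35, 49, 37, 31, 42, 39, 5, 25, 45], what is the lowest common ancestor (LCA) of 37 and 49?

Tree insertion order: [27, 14, 3, 10, 35, 49, 37, 31, 42, 39, 5, 25, 45]
Tree (level-order array): [27, 14, 35, 3, 25, 31, 49, None, 10, None, None, None, None, 37, None, 5, None, None, 42, None, None, 39, 45]
In a BST, the LCA of p=37, q=49 is the first node v on the
root-to-leaf path with p <= v <= q (go left if both < v, right if both > v).
Walk from root:
  at 27: both 37 and 49 > 27, go right
  at 35: both 37 and 49 > 35, go right
  at 49: 37 <= 49 <= 49, this is the LCA
LCA = 49


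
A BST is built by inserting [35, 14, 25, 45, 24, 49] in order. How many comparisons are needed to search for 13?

Search path for 13: 35 -> 14
Found: False
Comparisons: 2


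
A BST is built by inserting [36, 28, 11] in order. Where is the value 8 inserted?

Starting tree (level order): [36, 28, None, 11]
Insertion path: 36 -> 28 -> 11
Result: insert 8 as left child of 11
Final tree (level order): [36, 28, None, 11, None, 8]


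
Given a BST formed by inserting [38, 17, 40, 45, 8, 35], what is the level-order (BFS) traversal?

Tree insertion order: [38, 17, 40, 45, 8, 35]
Tree (level-order array): [38, 17, 40, 8, 35, None, 45]
BFS from the root, enqueuing left then right child of each popped node:
  queue [38] -> pop 38, enqueue [17, 40], visited so far: [38]
  queue [17, 40] -> pop 17, enqueue [8, 35], visited so far: [38, 17]
  queue [40, 8, 35] -> pop 40, enqueue [45], visited so far: [38, 17, 40]
  queue [8, 35, 45] -> pop 8, enqueue [none], visited so far: [38, 17, 40, 8]
  queue [35, 45] -> pop 35, enqueue [none], visited so far: [38, 17, 40, 8, 35]
  queue [45] -> pop 45, enqueue [none], visited so far: [38, 17, 40, 8, 35, 45]
Result: [38, 17, 40, 8, 35, 45]


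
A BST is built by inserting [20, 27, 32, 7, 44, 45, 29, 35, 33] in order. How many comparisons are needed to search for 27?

Search path for 27: 20 -> 27
Found: True
Comparisons: 2


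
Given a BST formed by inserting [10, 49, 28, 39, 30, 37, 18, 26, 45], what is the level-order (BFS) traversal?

Tree insertion order: [10, 49, 28, 39, 30, 37, 18, 26, 45]
Tree (level-order array): [10, None, 49, 28, None, 18, 39, None, 26, 30, 45, None, None, None, 37]
BFS from the root, enqueuing left then right child of each popped node:
  queue [10] -> pop 10, enqueue [49], visited so far: [10]
  queue [49] -> pop 49, enqueue [28], visited so far: [10, 49]
  queue [28] -> pop 28, enqueue [18, 39], visited so far: [10, 49, 28]
  queue [18, 39] -> pop 18, enqueue [26], visited so far: [10, 49, 28, 18]
  queue [39, 26] -> pop 39, enqueue [30, 45], visited so far: [10, 49, 28, 18, 39]
  queue [26, 30, 45] -> pop 26, enqueue [none], visited so far: [10, 49, 28, 18, 39, 26]
  queue [30, 45] -> pop 30, enqueue [37], visited so far: [10, 49, 28, 18, 39, 26, 30]
  queue [45, 37] -> pop 45, enqueue [none], visited so far: [10, 49, 28, 18, 39, 26, 30, 45]
  queue [37] -> pop 37, enqueue [none], visited so far: [10, 49, 28, 18, 39, 26, 30, 45, 37]
Result: [10, 49, 28, 18, 39, 26, 30, 45, 37]


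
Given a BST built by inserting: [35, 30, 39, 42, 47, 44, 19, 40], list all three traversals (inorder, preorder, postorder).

Tree insertion order: [35, 30, 39, 42, 47, 44, 19, 40]
Tree (level-order array): [35, 30, 39, 19, None, None, 42, None, None, 40, 47, None, None, 44]
Inorder (L, root, R): [19, 30, 35, 39, 40, 42, 44, 47]
Preorder (root, L, R): [35, 30, 19, 39, 42, 40, 47, 44]
Postorder (L, R, root): [19, 30, 40, 44, 47, 42, 39, 35]


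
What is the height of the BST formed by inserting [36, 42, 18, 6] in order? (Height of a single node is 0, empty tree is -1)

Insertion order: [36, 42, 18, 6]
Tree (level-order array): [36, 18, 42, 6]
Compute height bottom-up (empty subtree = -1):
  height(6) = 1 + max(-1, -1) = 0
  height(18) = 1 + max(0, -1) = 1
  height(42) = 1 + max(-1, -1) = 0
  height(36) = 1 + max(1, 0) = 2
Height = 2


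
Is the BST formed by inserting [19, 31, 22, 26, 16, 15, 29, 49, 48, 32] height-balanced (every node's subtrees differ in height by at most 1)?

Tree (level-order array): [19, 16, 31, 15, None, 22, 49, None, None, None, 26, 48, None, None, 29, 32]
Definition: a tree is height-balanced if, at every node, |h(left) - h(right)| <= 1 (empty subtree has height -1).
Bottom-up per-node check:
  node 15: h_left=-1, h_right=-1, diff=0 [OK], height=0
  node 16: h_left=0, h_right=-1, diff=1 [OK], height=1
  node 29: h_left=-1, h_right=-1, diff=0 [OK], height=0
  node 26: h_left=-1, h_right=0, diff=1 [OK], height=1
  node 22: h_left=-1, h_right=1, diff=2 [FAIL (|-1-1|=2 > 1)], height=2
  node 32: h_left=-1, h_right=-1, diff=0 [OK], height=0
  node 48: h_left=0, h_right=-1, diff=1 [OK], height=1
  node 49: h_left=1, h_right=-1, diff=2 [FAIL (|1--1|=2 > 1)], height=2
  node 31: h_left=2, h_right=2, diff=0 [OK], height=3
  node 19: h_left=1, h_right=3, diff=2 [FAIL (|1-3|=2 > 1)], height=4
Node 22 violates the condition: |-1 - 1| = 2 > 1.
Result: Not balanced


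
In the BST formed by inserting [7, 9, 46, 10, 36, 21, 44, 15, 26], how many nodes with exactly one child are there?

Tree built from: [7, 9, 46, 10, 36, 21, 44, 15, 26]
Tree (level-order array): [7, None, 9, None, 46, 10, None, None, 36, 21, 44, 15, 26]
Rule: These are nodes with exactly 1 non-null child.
Per-node child counts:
  node 7: 1 child(ren)
  node 9: 1 child(ren)
  node 46: 1 child(ren)
  node 10: 1 child(ren)
  node 36: 2 child(ren)
  node 21: 2 child(ren)
  node 15: 0 child(ren)
  node 26: 0 child(ren)
  node 44: 0 child(ren)
Matching nodes: [7, 9, 46, 10]
Count of nodes with exactly one child: 4


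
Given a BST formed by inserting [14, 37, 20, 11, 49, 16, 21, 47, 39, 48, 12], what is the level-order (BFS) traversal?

Tree insertion order: [14, 37, 20, 11, 49, 16, 21, 47, 39, 48, 12]
Tree (level-order array): [14, 11, 37, None, 12, 20, 49, None, None, 16, 21, 47, None, None, None, None, None, 39, 48]
BFS from the root, enqueuing left then right child of each popped node:
  queue [14] -> pop 14, enqueue [11, 37], visited so far: [14]
  queue [11, 37] -> pop 11, enqueue [12], visited so far: [14, 11]
  queue [37, 12] -> pop 37, enqueue [20, 49], visited so far: [14, 11, 37]
  queue [12, 20, 49] -> pop 12, enqueue [none], visited so far: [14, 11, 37, 12]
  queue [20, 49] -> pop 20, enqueue [16, 21], visited so far: [14, 11, 37, 12, 20]
  queue [49, 16, 21] -> pop 49, enqueue [47], visited so far: [14, 11, 37, 12, 20, 49]
  queue [16, 21, 47] -> pop 16, enqueue [none], visited so far: [14, 11, 37, 12, 20, 49, 16]
  queue [21, 47] -> pop 21, enqueue [none], visited so far: [14, 11, 37, 12, 20, 49, 16, 21]
  queue [47] -> pop 47, enqueue [39, 48], visited so far: [14, 11, 37, 12, 20, 49, 16, 21, 47]
  queue [39, 48] -> pop 39, enqueue [none], visited so far: [14, 11, 37, 12, 20, 49, 16, 21, 47, 39]
  queue [48] -> pop 48, enqueue [none], visited so far: [14, 11, 37, 12, 20, 49, 16, 21, 47, 39, 48]
Result: [14, 11, 37, 12, 20, 49, 16, 21, 47, 39, 48]
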